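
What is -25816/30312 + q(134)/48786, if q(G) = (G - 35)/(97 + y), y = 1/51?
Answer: -259652164465/304879520664 ≈ -0.85166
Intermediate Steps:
y = 1/51 ≈ 0.019608
q(G) = -1785/4948 + 51*G/4948 (q(G) = (G - 35)/(97 + 1/51) = (-35 + G)/(4948/51) = (-35 + G)*(51/4948) = -1785/4948 + 51*G/4948)
-25816/30312 + q(134)/48786 = -25816/30312 + (-1785/4948 + (51/4948)*134)/48786 = -25816*1/30312 + (-1785/4948 + 3417/2474)*(1/48786) = -3227/3789 + (5049/4948)*(1/48786) = -3227/3789 + 1683/80464376 = -259652164465/304879520664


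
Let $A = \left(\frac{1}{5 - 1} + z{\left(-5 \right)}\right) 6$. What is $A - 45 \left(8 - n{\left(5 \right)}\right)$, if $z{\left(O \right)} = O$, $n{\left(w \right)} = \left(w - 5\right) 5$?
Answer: $- \frac{777}{2} \approx -388.5$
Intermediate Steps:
$n{\left(w \right)} = -25 + 5 w$ ($n{\left(w \right)} = \left(-5 + w\right) 5 = -25 + 5 w$)
$A = - \frac{57}{2}$ ($A = \left(\frac{1}{5 - 1} - 5\right) 6 = \left(\frac{1}{4} - 5\right) 6 = \left(- \frac{19}{4}\right) 6 = - \frac{57}{2} \approx -28.5$)
$A - 45 \left(8 - n{\left(5 \right)}\right) = - \frac{57}{2} - 45 \left(8 - \left(-25 + 5 \cdot 5\right)\right) = - \frac{57}{2} - 45 \left(8 - \left(-25 + 25\right)\right) = - \frac{57}{2} - 45 \left(8 - 0\right) = - \frac{57}{2} - 45 \left(8 + 0\right) = - \frac{57}{2} - 360 = - \frac{777}{2}$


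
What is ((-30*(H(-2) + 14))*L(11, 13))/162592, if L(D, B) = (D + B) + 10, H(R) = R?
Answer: -765/10162 ≈ -0.075280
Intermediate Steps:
L(D, B) = 10 + B + D (L(D, B) = (B + D) + 10 = 10 + B + D)
((-30*(H(-2) + 14))*L(11, 13))/162592 = ((-30*(-2 + 14))*(10 + 13 + 11))/162592 = (-30*12*34)*(1/162592) = -360*34*(1/162592) = -12240*1/162592 = -765/10162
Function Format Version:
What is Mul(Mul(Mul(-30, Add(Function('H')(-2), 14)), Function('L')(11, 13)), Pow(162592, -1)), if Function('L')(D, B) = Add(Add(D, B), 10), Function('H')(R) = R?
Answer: Rational(-765, 10162) ≈ -0.075280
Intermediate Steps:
Function('L')(D, B) = Add(10, B, D) (Function('L')(D, B) = Add(Add(B, D), 10) = Add(10, B, D))
Mul(Mul(Mul(-30, Add(Function('H')(-2), 14)), Function('L')(11, 13)), Pow(162592, -1)) = Mul(Mul(Mul(-30, Add(-2, 14)), Add(10, 13, 11)), Pow(162592, -1)) = Mul(Mul(Mul(-30, 12), 34), Rational(1, 162592)) = Mul(Mul(-360, 34), Rational(1, 162592)) = Mul(-12240, Rational(1, 162592)) = Rational(-765, 10162)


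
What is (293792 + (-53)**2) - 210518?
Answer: 86083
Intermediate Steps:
(293792 + (-53)**2) - 210518 = (293792 + 2809) - 210518 = 296601 - 210518 = 86083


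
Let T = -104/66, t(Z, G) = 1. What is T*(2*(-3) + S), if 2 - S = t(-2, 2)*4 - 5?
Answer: 52/11 ≈ 4.7273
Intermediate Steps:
S = 3 (S = 2 - (1*4 - 5) = 2 - (4 - 5) = 2 - 1*(-1) = 2 + 1 = 3)
T = -52/33 (T = -104*1/66 = -52/33 ≈ -1.5758)
T*(2*(-3) + S) = -52*(2*(-3) + 3)/33 = -52*(-6 + 3)/33 = -52/33*(-3) = 52/11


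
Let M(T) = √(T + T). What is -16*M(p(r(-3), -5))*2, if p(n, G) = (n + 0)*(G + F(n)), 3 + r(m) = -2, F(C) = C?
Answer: -320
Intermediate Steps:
r(m) = -5 (r(m) = -3 - 2 = -5)
p(n, G) = n*(G + n) (p(n, G) = (n + 0)*(G + n) = n*(G + n))
M(T) = √2*√T (M(T) = √(2*T) = √2*√T)
-16*M(p(r(-3), -5))*2 = -16*√2*√(-5*(-5 - 5))*2 = -16*√2*√(-5*(-10))*2 = -16*√2*√50*2 = -16*√2*5*√2*2 = -16*10*2 = -160*2 = -320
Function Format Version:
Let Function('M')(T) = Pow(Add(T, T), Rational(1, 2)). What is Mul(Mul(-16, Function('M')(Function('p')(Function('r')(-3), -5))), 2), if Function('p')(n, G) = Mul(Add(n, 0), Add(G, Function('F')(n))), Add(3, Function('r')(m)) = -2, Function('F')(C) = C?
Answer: -320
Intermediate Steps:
Function('r')(m) = -5 (Function('r')(m) = Add(-3, -2) = -5)
Function('p')(n, G) = Mul(n, Add(G, n)) (Function('p')(n, G) = Mul(Add(n, 0), Add(G, n)) = Mul(n, Add(G, n)))
Function('M')(T) = Mul(Pow(2, Rational(1, 2)), Pow(T, Rational(1, 2))) (Function('M')(T) = Pow(Mul(2, T), Rational(1, 2)) = Mul(Pow(2, Rational(1, 2)), Pow(T, Rational(1, 2))))
Mul(Mul(-16, Function('M')(Function('p')(Function('r')(-3), -5))), 2) = Mul(Mul(-16, Mul(Pow(2, Rational(1, 2)), Pow(Mul(-5, Add(-5, -5)), Rational(1, 2)))), 2) = Mul(Mul(-16, Mul(Pow(2, Rational(1, 2)), Pow(Mul(-5, -10), Rational(1, 2)))), 2) = Mul(Mul(-16, Mul(Pow(2, Rational(1, 2)), Pow(50, Rational(1, 2)))), 2) = Mul(Mul(-16, Mul(Pow(2, Rational(1, 2)), Mul(5, Pow(2, Rational(1, 2))))), 2) = Mul(Mul(-16, 10), 2) = Mul(-160, 2) = -320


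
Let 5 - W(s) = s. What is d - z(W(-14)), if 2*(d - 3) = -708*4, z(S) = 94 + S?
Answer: -1526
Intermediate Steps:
W(s) = 5 - s
d = -1413 (d = 3 + (-708*4)/2 = 3 + (½)*(-2832) = 3 - 1416 = -1413)
d - z(W(-14)) = -1413 - (94 + (5 - 1*(-14))) = -1413 - (94 + (5 + 14)) = -1413 - (94 + 19) = -1413 - 1*113 = -1413 - 113 = -1526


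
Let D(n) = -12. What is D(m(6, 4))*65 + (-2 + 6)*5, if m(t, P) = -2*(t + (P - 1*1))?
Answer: -760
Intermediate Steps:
m(t, P) = 2 - 2*P - 2*t (m(t, P) = -2*(t + (P - 1)) = -2*(t + (-1 + P)) = -2*(-1 + P + t) = 2 - 2*P - 2*t)
D(m(6, 4))*65 + (-2 + 6)*5 = -12*65 + (-2 + 6)*5 = -780 + 4*5 = -780 + 20 = -760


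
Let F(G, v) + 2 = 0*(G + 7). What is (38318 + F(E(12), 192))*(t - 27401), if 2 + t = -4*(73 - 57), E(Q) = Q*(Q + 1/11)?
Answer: -1052425572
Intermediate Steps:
E(Q) = Q*(1/11 + Q) (E(Q) = Q*(Q + 1/11) = Q*(1/11 + Q))
F(G, v) = -2 (F(G, v) = -2 + 0*(G + 7) = -2 + 0*(7 + G) = -2 + 0 = -2)
t = -66 (t = -2 - 4*(73 - 57) = -2 - 4*16 = -2 - 64 = -66)
(38318 + F(E(12), 192))*(t - 27401) = (38318 - 2)*(-66 - 27401) = 38316*(-27467) = -1052425572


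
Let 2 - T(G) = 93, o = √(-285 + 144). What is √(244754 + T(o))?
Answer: √244663 ≈ 494.63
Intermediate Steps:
o = I*√141 (o = √(-141) = I*√141 ≈ 11.874*I)
T(G) = -91 (T(G) = 2 - 1*93 = 2 - 93 = -91)
√(244754 + T(o)) = √(244754 - 91) = √244663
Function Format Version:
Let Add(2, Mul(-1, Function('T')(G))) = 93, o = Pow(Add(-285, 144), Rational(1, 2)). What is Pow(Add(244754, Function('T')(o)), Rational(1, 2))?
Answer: Pow(244663, Rational(1, 2)) ≈ 494.63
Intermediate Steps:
o = Mul(I, Pow(141, Rational(1, 2))) (o = Pow(-141, Rational(1, 2)) = Mul(I, Pow(141, Rational(1, 2))) ≈ Mul(11.874, I))
Function('T')(G) = -91 (Function('T')(G) = Add(2, Mul(-1, 93)) = Add(2, -93) = -91)
Pow(Add(244754, Function('T')(o)), Rational(1, 2)) = Pow(Add(244754, -91), Rational(1, 2)) = Pow(244663, Rational(1, 2))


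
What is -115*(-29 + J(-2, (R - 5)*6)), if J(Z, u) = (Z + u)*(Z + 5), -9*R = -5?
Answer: 13225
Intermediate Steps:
R = 5/9 (R = -⅑*(-5) = 5/9 ≈ 0.55556)
J(Z, u) = (5 + Z)*(Z + u) (J(Z, u) = (Z + u)*(5 + Z) = (5 + Z)*(Z + u))
-115*(-29 + J(-2, (R - 5)*6)) = -115*(-29 + ((-2)² + 5*(-2) + 5*((5/9 - 5)*6) - 2*(5/9 - 5)*6)) = -115*(-29 + (4 - 10 + 5*(-40/9*6) - (-80)*6/9)) = -115*(-29 + (4 - 10 + 5*(-80/3) - 2*(-80/3))) = -115*(-29 + (4 - 10 - 400/3 + 160/3)) = -115*(-29 - 86) = -115*(-115) = 13225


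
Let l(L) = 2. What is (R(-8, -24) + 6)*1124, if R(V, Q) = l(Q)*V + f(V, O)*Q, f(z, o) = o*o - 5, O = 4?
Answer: -307976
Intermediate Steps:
f(z, o) = -5 + o² (f(z, o) = o² - 5 = -5 + o²)
R(V, Q) = 2*V + 11*Q (R(V, Q) = 2*V + (-5 + 4²)*Q = 2*V + (-5 + 16)*Q = 2*V + 11*Q)
(R(-8, -24) + 6)*1124 = ((2*(-8) + 11*(-24)) + 6)*1124 = ((-16 - 264) + 6)*1124 = (-280 + 6)*1124 = -274*1124 = -307976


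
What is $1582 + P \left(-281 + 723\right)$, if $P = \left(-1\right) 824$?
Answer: $-362626$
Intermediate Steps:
$P = -824$
$1582 + P \left(-281 + 723\right) = 1582 - 824 \left(-281 + 723\right) = 1582 - 364208 = -362626$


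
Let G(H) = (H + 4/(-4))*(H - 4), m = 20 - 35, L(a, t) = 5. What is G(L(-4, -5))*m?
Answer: -60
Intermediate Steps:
m = -15
G(H) = (-1 + H)*(-4 + H) (G(H) = (H + 4*(-¼))*(-4 + H) = (H - 1)*(-4 + H) = (-1 + H)*(-4 + H))
G(L(-4, -5))*m = (4 + 5² - 5*5)*(-15) = (4 + 25 - 25)*(-15) = 4*(-15) = -60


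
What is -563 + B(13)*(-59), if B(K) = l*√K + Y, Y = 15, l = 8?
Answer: -1448 - 472*√13 ≈ -3149.8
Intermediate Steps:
B(K) = 15 + 8*√K (B(K) = 8*√K + 15 = 15 + 8*√K)
-563 + B(13)*(-59) = -563 + (15 + 8*√13)*(-59) = -563 + (-885 - 472*√13) = -1448 - 472*√13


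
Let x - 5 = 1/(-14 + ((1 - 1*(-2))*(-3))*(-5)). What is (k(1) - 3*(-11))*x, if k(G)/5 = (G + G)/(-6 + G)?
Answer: 156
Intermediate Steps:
k(G) = 10*G/(-6 + G) (k(G) = 5*((G + G)/(-6 + G)) = 5*((2*G)/(-6 + G)) = 5*(2*G/(-6 + G)) = 10*G/(-6 + G))
x = 156/31 (x = 5 + 1/(-14 + ((1 - 1*(-2))*(-3))*(-5)) = 5 + 1/(-14 + ((1 + 2)*(-3))*(-5)) = 5 + 1/(-14 + (3*(-3))*(-5)) = 5 + 1/(-14 - 9*(-5)) = 5 + 1/(-14 + 45) = 5 + 1/31 = 156/31 ≈ 5.0323)
(k(1) - 3*(-11))*x = (10*1/(-6 + 1) - 3*(-11))*(156/31) = (10*1/(-5) + 33)*(156/31) = (10*1*(-⅕) + 33)*(156/31) = (-2 + 33)*(156/31) = 31*(156/31) = 156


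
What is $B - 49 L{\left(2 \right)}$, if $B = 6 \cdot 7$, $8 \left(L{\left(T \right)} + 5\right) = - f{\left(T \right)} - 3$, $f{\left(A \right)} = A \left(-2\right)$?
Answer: $\frac{2247}{8} \approx 280.88$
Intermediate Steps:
$f{\left(A \right)} = - 2 A$
$L{\left(T \right)} = - \frac{43}{8} + \frac{T}{4}$ ($L{\left(T \right)} = -5 + \frac{- \left(-2\right) T - 3}{8} = -5 + \frac{2 T - 3}{8} = -5 + \frac{-3 + 2 T}{8} = -5 + \left(- \frac{3}{8} + \frac{T}{4}\right) = - \frac{43}{8} + \frac{T}{4}$)
$B = 42$
$B - 49 L{\left(2 \right)} = 42 - 49 \left(- \frac{43}{8} + \frac{1}{4} \cdot 2\right) = 42 - 49 \left(- \frac{43}{8} + \frac{1}{2}\right) = 42 - - \frac{1911}{8} = 42 + \frac{1911}{8} = \frac{2247}{8}$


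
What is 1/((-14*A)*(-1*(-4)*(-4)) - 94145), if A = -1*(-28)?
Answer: -1/87873 ≈ -1.1380e-5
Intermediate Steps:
A = 28
1/((-14*A)*(-1*(-4)*(-4)) - 94145) = 1/((-14*28)*(-1*(-4)*(-4)) - 94145) = 1/(-1568*(-4) - 94145) = 1/(-392*(-16) - 94145) = 1/(6272 - 94145) = 1/(-87873) = -1/87873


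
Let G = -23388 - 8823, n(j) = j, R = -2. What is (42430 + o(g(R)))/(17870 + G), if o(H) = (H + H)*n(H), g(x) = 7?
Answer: -42528/14341 ≈ -2.9655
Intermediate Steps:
G = -32211
o(H) = 2*H² (o(H) = (H + H)*H = (2*H)*H = 2*H²)
(42430 + o(g(R)))/(17870 + G) = (42430 + 2*7²)/(17870 - 32211) = (42430 + 2*49)/(-14341) = (42430 + 98)*(-1/14341) = 42528*(-1/14341) = -42528/14341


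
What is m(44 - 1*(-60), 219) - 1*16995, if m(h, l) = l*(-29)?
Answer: -23346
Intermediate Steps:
m(h, l) = -29*l
m(44 - 1*(-60), 219) - 1*16995 = -29*219 - 1*16995 = -6351 - 16995 = -23346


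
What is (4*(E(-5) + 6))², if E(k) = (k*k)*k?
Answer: 226576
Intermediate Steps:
E(k) = k³ (E(k) = k²*k = k³)
(4*(E(-5) + 6))² = (4*((-5)³ + 6))² = (4*(-125 + 6))² = (4*(-119))² = (-476)² = 226576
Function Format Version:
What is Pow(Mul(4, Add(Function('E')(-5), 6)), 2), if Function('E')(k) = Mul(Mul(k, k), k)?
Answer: 226576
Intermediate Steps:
Function('E')(k) = Pow(k, 3) (Function('E')(k) = Mul(Pow(k, 2), k) = Pow(k, 3))
Pow(Mul(4, Add(Function('E')(-5), 6)), 2) = Pow(Mul(4, Add(Pow(-5, 3), 6)), 2) = Pow(Mul(4, Add(-125, 6)), 2) = Pow(Mul(4, -119), 2) = Pow(-476, 2) = 226576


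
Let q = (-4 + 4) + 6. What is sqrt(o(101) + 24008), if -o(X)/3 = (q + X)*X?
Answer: I*sqrt(8413) ≈ 91.722*I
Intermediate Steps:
q = 6 (q = 0 + 6 = 6)
o(X) = -3*X*(6 + X) (o(X) = -3*(6 + X)*X = -3*X*(6 + X))
sqrt(o(101) + 24008) = sqrt(-3*101*(6 + 101) + 24008) = sqrt(-3*101*107 + 24008) = sqrt(-32421 + 24008) = sqrt(-8413) = I*sqrt(8413)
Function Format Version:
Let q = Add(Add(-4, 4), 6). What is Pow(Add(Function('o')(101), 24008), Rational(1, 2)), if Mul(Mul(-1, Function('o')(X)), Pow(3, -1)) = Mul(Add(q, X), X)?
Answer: Mul(I, Pow(8413, Rational(1, 2))) ≈ Mul(91.722, I)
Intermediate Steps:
q = 6 (q = Add(0, 6) = 6)
Function('o')(X) = Mul(-3, X, Add(6, X)) (Function('o')(X) = Mul(-3, Mul(Add(6, X), X)) = Mul(-3, Mul(X, Add(6, X))) = Mul(-3, X, Add(6, X)))
Pow(Add(Function('o')(101), 24008), Rational(1, 2)) = Pow(Add(Mul(-3, 101, Add(6, 101)), 24008), Rational(1, 2)) = Pow(Add(Mul(-3, 101, 107), 24008), Rational(1, 2)) = Pow(Add(-32421, 24008), Rational(1, 2)) = Pow(-8413, Rational(1, 2)) = Mul(I, Pow(8413, Rational(1, 2)))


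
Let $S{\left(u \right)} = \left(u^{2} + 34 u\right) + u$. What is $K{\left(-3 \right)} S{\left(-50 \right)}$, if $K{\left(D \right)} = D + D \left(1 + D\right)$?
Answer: $2250$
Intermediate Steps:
$S{\left(u \right)} = u^{2} + 35 u$
$K{\left(-3 \right)} S{\left(-50 \right)} = - 3 \left(2 - 3\right) \left(- 50 \left(35 - 50\right)\right) = \left(-3\right) \left(-1\right) \left(\left(-50\right) \left(-15\right)\right) = 3 \cdot 750 = 2250$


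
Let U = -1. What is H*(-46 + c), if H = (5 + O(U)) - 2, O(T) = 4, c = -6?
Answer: -364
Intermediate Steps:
H = 7 (H = (5 + 4) - 2 = 9 - 2 = 7)
H*(-46 + c) = 7*(-46 - 6) = 7*(-52) = -364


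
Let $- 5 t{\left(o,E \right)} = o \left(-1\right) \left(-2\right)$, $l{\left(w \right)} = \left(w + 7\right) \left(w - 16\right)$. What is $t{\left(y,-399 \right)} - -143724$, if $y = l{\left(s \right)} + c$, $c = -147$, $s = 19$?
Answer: $\frac{718758}{5} \approx 1.4375 \cdot 10^{5}$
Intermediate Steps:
$l{\left(w \right)} = \left(-16 + w\right) \left(7 + w\right)$ ($l{\left(w \right)} = \left(7 + w\right) \left(-16 + w\right) = \left(-16 + w\right) \left(7 + w\right)$)
$y = -69$ ($y = \left(-112 + 19^{2} - 171\right) - 147 = \left(-112 + 361 - 171\right) - 147 = 78 - 147 = -69$)
$t{\left(o,E \right)} = - \frac{2 o}{5}$ ($t{\left(o,E \right)} = - \frac{o \left(-1\right) \left(-2\right)}{5} = - \frac{- o \left(-2\right)}{5} = - \frac{2 o}{5}$)
$t{\left(y,-399 \right)} - -143724 = \left(- \frac{2}{5}\right) \left(-69\right) - -143724 = \frac{138}{5} + 143724 = \frac{718758}{5}$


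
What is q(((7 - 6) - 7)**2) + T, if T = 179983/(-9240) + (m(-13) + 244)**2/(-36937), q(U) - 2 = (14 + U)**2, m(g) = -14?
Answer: 846790467689/341297880 ≈ 2481.1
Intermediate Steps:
q(U) = 2 + (14 + U)**2
T = -7136828071/341297880 (T = 179983/(-9240) + (-14 + 244)**2/(-36937) = 179983*(-1/9240) + 230**2*(-1/36937) = -179983/9240 + 52900*(-1/36937) = -179983/9240 - 52900/36937 = -7136828071/341297880 ≈ -20.911)
q(((7 - 6) - 7)**2) + T = (2 + (14 + ((7 - 6) - 7)**2)**2) - 7136828071/341297880 = (2 + (14 + (1 - 7)**2)**2) - 7136828071/341297880 = (2 + (14 + (-6)**2)**2) - 7136828071/341297880 = (2 + (14 + 36)**2) - 7136828071/341297880 = (2 + 50**2) - 7136828071/341297880 = (2 + 2500) - 7136828071/341297880 = 2502 - 7136828071/341297880 = 846790467689/341297880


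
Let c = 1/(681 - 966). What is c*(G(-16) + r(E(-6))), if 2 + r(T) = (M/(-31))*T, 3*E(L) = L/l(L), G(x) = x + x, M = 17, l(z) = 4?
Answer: 697/5890 ≈ 0.11834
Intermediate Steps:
G(x) = 2*x
E(L) = L/12 (E(L) = (L/4)/3 = L/12)
r(T) = -2 - 17*T/31 (r(T) = -2 + (17/(-31))*T = -2 + (17*(-1/31))*T = -2 - 17*T/31)
c = -1/285 (c = 1/(-285) = -1/285 ≈ -0.0035088)
c*(G(-16) + r(E(-6))) = -(2*(-16) + (-2 - 17*(-6)/372))/285 = -(-32 + (-2 - 17/31*(-½)))/285 = -(-32 + (-2 + 17/62))/285 = -(-32 - 107/62)/285 = -1/285*(-2091/62) = 697/5890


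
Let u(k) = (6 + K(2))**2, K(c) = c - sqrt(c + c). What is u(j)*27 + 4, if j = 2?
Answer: 976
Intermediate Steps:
K(c) = c - sqrt(2)*sqrt(c) (K(c) = c - sqrt(2*c) = c - sqrt(2)*sqrt(c))
u(k) = 36 (u(k) = (6 + (2 - sqrt(2)*sqrt(2)))**2 = (6 + (2 - 2))**2 = (6 + 0)**2 = 6**2 = 36)
u(j)*27 + 4 = 36*27 + 4 = 972 + 4 = 976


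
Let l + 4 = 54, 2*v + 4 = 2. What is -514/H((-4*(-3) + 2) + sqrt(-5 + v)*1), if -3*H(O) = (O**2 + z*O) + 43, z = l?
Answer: -514*I/(-311*I + 26*sqrt(6)) ≈ 1.5862 - 0.32483*I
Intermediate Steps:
v = -1 (v = -2 + (1/2)*2 = -2 + 1 = -1)
l = 50 (l = -4 + 54 = 50)
z = 50
H(O) = -43/3 - 50*O/3 - O**2/3 (H(O) = -((O**2 + 50*O) + 43)/3 = -(43 + O**2 + 50*O)/3 = -43/3 - 50*O/3 - O**2/3)
-514/H((-4*(-3) + 2) + sqrt(-5 + v)*1) = -514/(-43/3 - 50*((-4*(-3) + 2) + sqrt(-5 - 1)*1)/3 - ((-4*(-3) + 2) + sqrt(-5 - 1)*1)**2/3) = -514/(-43/3 - 50*((12 + 2) + sqrt(-6)*1)/3 - ((12 + 2) + sqrt(-6)*1)**2/3) = -514/(-43/3 - 50*(14 + (I*sqrt(6))*1)/3 - (14 + (I*sqrt(6))*1)**2/3) = -514/(-43/3 - 50*(14 + I*sqrt(6))/3 - (14 + I*sqrt(6))**2/3) = -514/(-43/3 + (-700/3 - 50*I*sqrt(6)/3) - (14 + I*sqrt(6))**2/3) = -514/(-743/3 - (14 + I*sqrt(6))**2/3 - 50*I*sqrt(6)/3)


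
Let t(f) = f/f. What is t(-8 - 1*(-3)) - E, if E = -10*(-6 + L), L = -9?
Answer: -149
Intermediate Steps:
t(f) = 1
E = 150 (E = -10*(-6 - 9) = -10*(-15) = 150)
t(-8 - 1*(-3)) - E = 1 - 1*150 = 1 - 150 = -149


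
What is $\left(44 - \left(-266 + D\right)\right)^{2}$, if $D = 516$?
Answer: $42436$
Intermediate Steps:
$\left(44 - \left(-266 + D\right)\right)^{2} = \left(44 + \left(266 - 516\right)\right)^{2} = \left(44 - 250\right)^{2} = \left(-206\right)^{2} = 42436$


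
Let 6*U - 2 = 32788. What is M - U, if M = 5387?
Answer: -78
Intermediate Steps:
U = 5465 (U = ⅓ + (⅙)*32788 = ⅓ + 16394/3 = 5465)
M - U = 5387 - 1*5465 = 5387 - 5465 = -78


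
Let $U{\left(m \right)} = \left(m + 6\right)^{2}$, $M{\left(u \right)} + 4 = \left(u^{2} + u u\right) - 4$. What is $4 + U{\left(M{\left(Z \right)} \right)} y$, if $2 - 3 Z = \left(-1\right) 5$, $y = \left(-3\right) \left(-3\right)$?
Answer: $\frac{6436}{9} \approx 715.11$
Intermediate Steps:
$y = 9$
$Z = \frac{7}{3}$ ($Z = \frac{2}{3} - \frac{\left(-1\right) 5}{3} = \frac{2}{3} - - \frac{5}{3} = \frac{2}{3} + \frac{5}{3} = \frac{7}{3} \approx 2.3333$)
$M{\left(u \right)} = -8 + 2 u^{2}$ ($M{\left(u \right)} = -4 - \left(4 - u^{2} - u u\right) = -4 + \left(\left(u^{2} + u^{2}\right) - 4\right) = -4 + \left(2 u^{2} - 4\right) = -4 + \left(-4 + 2 u^{2}\right) = -8 + 2 u^{2}$)
$U{\left(m \right)} = \left(6 + m\right)^{2}$
$4 + U{\left(M{\left(Z \right)} \right)} y = 4 + \left(6 - \left(8 - 2 \left(\frac{7}{3}\right)^{2}\right)\right)^{2} \cdot 9 = 4 + \left(6 + \left(-8 + 2 \cdot \frac{49}{9}\right)\right)^{2} \cdot 9 = 4 + \left(6 + \left(-8 + \frac{98}{9}\right)\right)^{2} \cdot 9 = 4 + \left(6 + \frac{26}{9}\right)^{2} \cdot 9 = 4 + \left(\frac{80}{9}\right)^{2} \cdot 9 = 4 + \frac{6400}{81} \cdot 9 = 4 + \frac{6400}{9} = \frac{6436}{9}$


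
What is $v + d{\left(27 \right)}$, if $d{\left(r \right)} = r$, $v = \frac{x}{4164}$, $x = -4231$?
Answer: $\frac{108197}{4164} \approx 25.984$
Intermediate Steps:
$v = - \frac{4231}{4164} \approx -1.0161$
$v + d{\left(27 \right)} = - \frac{4231}{4164} + 27 = \frac{108197}{4164}$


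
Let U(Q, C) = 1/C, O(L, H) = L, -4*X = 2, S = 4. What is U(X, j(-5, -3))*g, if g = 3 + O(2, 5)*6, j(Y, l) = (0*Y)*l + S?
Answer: 15/4 ≈ 3.7500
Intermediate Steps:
X = -1/2 (X = -1/4*2 = -1/2 ≈ -0.50000)
j(Y, l) = 4 (j(Y, l) = (0*Y)*l + 4 = 0*l + 4 = 0 + 4 = 4)
g = 15 (g = 3 + 2*6 = 3 + 12 = 15)
U(X, j(-5, -3))*g = 15/4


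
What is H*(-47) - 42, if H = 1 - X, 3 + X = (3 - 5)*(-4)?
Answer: 146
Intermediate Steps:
X = 5 (X = -3 + (3 - 5)*(-4) = -3 - 2*(-4) = -3 + 8 = 5)
H = -4 (H = 1 - 1*5 = 1 - 5 = -4)
H*(-47) - 42 = -4*(-47) - 42 = 188 - 42 = 146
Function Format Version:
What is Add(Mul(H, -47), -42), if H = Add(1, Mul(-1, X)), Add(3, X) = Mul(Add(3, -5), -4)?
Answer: 146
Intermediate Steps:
X = 5 (X = Add(-3, Mul(Add(3, -5), -4)) = Add(-3, Mul(-2, -4)) = Add(-3, 8) = 5)
H = -4 (H = Add(1, Mul(-1, 5)) = Add(1, -5) = -4)
Add(Mul(H, -47), -42) = Add(Mul(-4, -47), -42) = Add(188, -42) = 146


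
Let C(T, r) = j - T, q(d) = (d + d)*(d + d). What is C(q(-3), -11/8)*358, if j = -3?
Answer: -13962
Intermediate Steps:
q(d) = 4*d² (q(d) = (2*d)*(2*d) = 4*d²)
C(T, r) = -3 - T
C(q(-3), -11/8)*358 = (-3 - 4*(-3)²)*358 = (-3 - 4*9)*358 = (-3 - 1*36)*358 = (-3 - 36)*358 = -39*358 = -13962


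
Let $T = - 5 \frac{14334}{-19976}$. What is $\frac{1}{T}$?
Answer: $\frac{9988}{35835} \approx 0.27872$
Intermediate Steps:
$T = \frac{35835}{9988}$ ($T = - 5 \cdot 14334 \left(- \frac{1}{19976}\right) = \left(-5\right) \left(- \frac{7167}{9988}\right) = \frac{35835}{9988} \approx 3.5878$)
$\frac{1}{T} = \frac{1}{\frac{35835}{9988}} = \frac{9988}{35835}$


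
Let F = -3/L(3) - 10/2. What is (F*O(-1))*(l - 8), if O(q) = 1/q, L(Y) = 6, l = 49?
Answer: 451/2 ≈ 225.50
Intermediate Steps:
O(q) = 1/q
F = -11/2 (F = -3/6 - 10/2 = -3*⅙ - 10*½ = -½ - 5 = -11/2 ≈ -5.5000)
(F*O(-1))*(l - 8) = (-11/2/(-1))*(49 - 8) = -11/2*(-1)*41 = (11/2)*41 = 451/2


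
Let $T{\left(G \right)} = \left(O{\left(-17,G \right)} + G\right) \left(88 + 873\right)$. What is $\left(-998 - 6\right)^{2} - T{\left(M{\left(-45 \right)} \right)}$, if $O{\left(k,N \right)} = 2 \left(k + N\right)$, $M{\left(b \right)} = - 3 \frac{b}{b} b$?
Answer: $651485$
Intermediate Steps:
$M{\left(b \right)} = - 3 b$ ($M{\left(b \right)} = \left(-3\right) 1 b = - 3 b$)
$O{\left(k,N \right)} = 2 N + 2 k$ ($O{\left(k,N \right)} = 2 \left(N + k\right) = 2 N + 2 k$)
$T{\left(G \right)} = -32674 + 2883 G$ ($T{\left(G \right)} = \left(\left(2 G + 2 \left(-17\right)\right) + G\right) \left(88 + 873\right) = \left(\left(2 G - 34\right) + G\right) 961 = \left(\left(-34 + 2 G\right) + G\right) 961 = \left(-34 + 3 G\right) 961 = -32674 + 2883 G$)
$\left(-998 - 6\right)^{2} - T{\left(M{\left(-45 \right)} \right)} = \left(-998 - 6\right)^{2} - \left(-32674 + 2883 \left(\left(-3\right) \left(-45\right)\right)\right) = \left(-1004\right)^{2} - \left(-32674 + 2883 \cdot 135\right) = 1008016 - \left(-32674 + 389205\right) = 1008016 - 356531 = 651485$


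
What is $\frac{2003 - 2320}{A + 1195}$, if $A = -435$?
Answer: $- \frac{317}{760} \approx -0.41711$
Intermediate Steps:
$\frac{2003 - 2320}{A + 1195} = \frac{2003 - 2320}{-435 + 1195} = - \frac{317}{760}$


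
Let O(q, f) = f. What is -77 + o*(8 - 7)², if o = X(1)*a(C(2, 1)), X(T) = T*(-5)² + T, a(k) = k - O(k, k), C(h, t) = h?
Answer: -77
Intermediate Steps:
a(k) = 0 (a(k) = k - k = 0)
X(T) = 26*T (X(T) = T*25 + T = 25*T + T = 26*T)
o = 0 (o = (26*1)*0 = 26*0 = 0)
-77 + o*(8 - 7)² = -77 + 0*(8 - 7)² = -77 + 0*1² = -77 + 0*1 = -77 + 0 = -77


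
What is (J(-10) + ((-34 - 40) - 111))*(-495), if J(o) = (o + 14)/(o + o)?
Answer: 91674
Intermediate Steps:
J(o) = (14 + o)/(2*o) (J(o) = (14 + o)/((2*o)) = (14 + o)*(1/(2*o)) = (14 + o)/(2*o))
(J(-10) + ((-34 - 40) - 111))*(-495) = ((½)*(14 - 10)/(-10) + ((-34 - 40) - 111))*(-495) = ((½)*(-⅒)*4 + (-74 - 111))*(-495) = (-⅕ - 185)*(-495) = -926/5*(-495) = 91674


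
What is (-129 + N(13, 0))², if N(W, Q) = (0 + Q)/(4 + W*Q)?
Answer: 16641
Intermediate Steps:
N(W, Q) = Q/(4 + Q*W)
(-129 + N(13, 0))² = (-129 + 0/(4 + 0*13))² = (-129 + 0/(4 + 0))² = (-129 + 0/4)² = (-129 + 0*(¼))² = (-129 + 0)² = (-129)² = 16641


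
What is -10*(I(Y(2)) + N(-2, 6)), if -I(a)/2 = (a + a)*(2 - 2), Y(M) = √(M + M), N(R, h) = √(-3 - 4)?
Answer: -10*I*√7 ≈ -26.458*I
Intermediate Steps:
N(R, h) = I*√7 (N(R, h) = √(-7) = I*√7)
Y(M) = √2*√M (Y(M) = √(2*M) = √2*√M)
I(a) = 0 (I(a) = -2*(a + a)*(2 - 2) = -2*2*a*0 = -2*0 = 0)
-10*(I(Y(2)) + N(-2, 6)) = -10*(0 + I*√7) = -10*I*√7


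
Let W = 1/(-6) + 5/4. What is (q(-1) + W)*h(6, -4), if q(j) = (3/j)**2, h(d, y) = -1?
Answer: -121/12 ≈ -10.083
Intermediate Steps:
W = 13/12 (W = 1*(-1/6) + 5*(1/4) = -1/6 + 5/4 = 13/12 ≈ 1.0833)
q(j) = 9/j**2
(q(-1) + W)*h(6, -4) = (9/(-1)**2 + 13/12)*(-1) = (9*1 + 13/12)*(-1) = (9 + 13/12)*(-1) = (121/12)*(-1) = -121/12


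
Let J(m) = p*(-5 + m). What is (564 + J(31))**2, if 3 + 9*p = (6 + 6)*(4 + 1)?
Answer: 4778596/9 ≈ 5.3096e+5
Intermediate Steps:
p = 19/3 (p = -1/3 + ((6 + 6)*(4 + 1))/9 = -1/3 + (12*5)/9 = -1/3 + (1/9)*60 = -1/3 + 20/3 = 19/3 ≈ 6.3333)
J(m) = -95/3 + 19*m/3 (J(m) = 19*(-5 + m)/3 = -95/3 + 19*m/3)
(564 + J(31))**2 = (564 + (-95/3 + (19/3)*31))**2 = (564 + (-95/3 + 589/3))**2 = (564 + 494/3)**2 = (2186/3)**2 = 4778596/9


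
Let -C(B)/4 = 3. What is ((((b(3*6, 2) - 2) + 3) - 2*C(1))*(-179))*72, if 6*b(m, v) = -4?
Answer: -313608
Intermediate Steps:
C(B) = -12 (C(B) = -4*3 = -12)
b(m, v) = -⅔ (b(m, v) = (⅙)*(-4) = -⅔)
((((b(3*6, 2) - 2) + 3) - 2*C(1))*(-179))*72 = ((((-⅔ - 2) + 3) - 2*(-12))*(-179))*72 = (((-8/3 + 3) + 24)*(-179))*72 = ((⅓ + 24)*(-179))*72 = ((73/3)*(-179))*72 = -13067/3*72 = -313608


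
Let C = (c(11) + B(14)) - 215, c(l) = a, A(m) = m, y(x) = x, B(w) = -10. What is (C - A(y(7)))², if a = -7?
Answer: 57121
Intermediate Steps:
c(l) = -7
C = -232 (C = (-7 - 10) - 215 = -17 - 215 = -232)
(C - A(y(7)))² = (-232 - 1*7)² = (-232 - 7)² = (-239)² = 57121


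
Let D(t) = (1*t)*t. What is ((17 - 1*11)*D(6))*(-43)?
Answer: -9288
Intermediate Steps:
D(t) = t² (D(t) = t*t = t²)
((17 - 1*11)*D(6))*(-43) = ((17 - 1*11)*6²)*(-43) = ((17 - 11)*36)*(-43) = (6*36)*(-43) = 216*(-43) = -9288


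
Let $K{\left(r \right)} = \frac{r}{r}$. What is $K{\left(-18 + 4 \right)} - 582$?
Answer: $-581$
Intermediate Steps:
$K{\left(r \right)} = 1$
$K{\left(-18 + 4 \right)} - 582 = 1 - 582 = -581$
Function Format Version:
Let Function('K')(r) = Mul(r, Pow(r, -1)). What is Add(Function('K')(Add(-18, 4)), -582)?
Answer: -581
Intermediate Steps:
Function('K')(r) = 1
Add(Function('K')(Add(-18, 4)), -582) = Add(1, -582) = -581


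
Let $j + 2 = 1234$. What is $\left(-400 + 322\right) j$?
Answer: $-96096$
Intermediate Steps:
$j = 1232$ ($j = -2 + 1234 = 1232$)
$\left(-400 + 322\right) j = \left(-400 + 322\right) 1232 = \left(-78\right) 1232 = -96096$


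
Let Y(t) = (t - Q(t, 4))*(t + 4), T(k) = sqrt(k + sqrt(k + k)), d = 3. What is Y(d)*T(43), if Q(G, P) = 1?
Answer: 14*sqrt(43 + sqrt(86)) ≈ 101.22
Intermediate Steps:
T(k) = sqrt(k + sqrt(2)*sqrt(k)) (T(k) = sqrt(k + sqrt(2*k)) = sqrt(k + sqrt(2)*sqrt(k)))
Y(t) = (-1 + t)*(4 + t) (Y(t) = (t - 1*1)*(t + 4) = (t - 1)*(4 + t) = (-1 + t)*(4 + t))
Y(d)*T(43) = (-4 + 3**2 + 3*3)*sqrt(43 + sqrt(2)*sqrt(43)) = (-4 + 9 + 9)*sqrt(43 + sqrt(86)) = 14*sqrt(43 + sqrt(86))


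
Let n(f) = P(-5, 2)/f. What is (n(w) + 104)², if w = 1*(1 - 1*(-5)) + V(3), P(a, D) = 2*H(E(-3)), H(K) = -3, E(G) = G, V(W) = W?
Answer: 96100/9 ≈ 10678.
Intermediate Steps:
P(a, D) = -6 (P(a, D) = 2*(-3) = -6)
w = 9 (w = 1*(1 - 1*(-5)) + 3 = 1*(1 + 5) + 3 = 1*6 + 3 = 6 + 3 = 9)
n(f) = -6/f
(n(w) + 104)² = (-6/9 + 104)² = (-6*⅑ + 104)² = (-⅔ + 104)² = (310/3)² = 96100/9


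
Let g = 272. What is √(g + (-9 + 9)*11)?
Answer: 4*√17 ≈ 16.492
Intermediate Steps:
√(g + (-9 + 9)*11) = √(272 + (-9 + 9)*11) = √(272 + 0*11) = √(272 + 0) = √272 = 4*√17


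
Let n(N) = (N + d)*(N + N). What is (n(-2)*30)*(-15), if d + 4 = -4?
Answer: -18000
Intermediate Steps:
d = -8 (d = -4 - 4 = -8)
n(N) = 2*N*(-8 + N) (n(N) = (N - 8)*(N + N) = (-8 + N)*(2*N) = 2*N*(-8 + N))
(n(-2)*30)*(-15) = ((2*(-2)*(-8 - 2))*30)*(-15) = ((2*(-2)*(-10))*30)*(-15) = (40*30)*(-15) = 1200*(-15) = -18000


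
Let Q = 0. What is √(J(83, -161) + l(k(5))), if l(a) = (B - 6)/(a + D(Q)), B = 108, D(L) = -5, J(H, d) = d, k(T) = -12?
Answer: I*√167 ≈ 12.923*I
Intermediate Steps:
l(a) = 102/(-5 + a) (l(a) = (108 - 6)/(a - 5) = 102/(-5 + a))
√(J(83, -161) + l(k(5))) = √(-161 + 102/(-5 - 12)) = √(-161 + 102/(-17)) = √(-161 + 102*(-1/17)) = √(-161 - 6) = √(-167) = I*√167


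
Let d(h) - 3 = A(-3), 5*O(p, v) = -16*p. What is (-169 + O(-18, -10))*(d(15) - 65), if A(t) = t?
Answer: 7241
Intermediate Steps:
O(p, v) = -16*p/5 (O(p, v) = (-16*p)/5 = -16*p/5)
d(h) = 0 (d(h) = 3 - 3 = 0)
(-169 + O(-18, -10))*(d(15) - 65) = (-169 - 16/5*(-18))*(0 - 65) = (-169 + 288/5)*(-65) = -557/5*(-65) = 7241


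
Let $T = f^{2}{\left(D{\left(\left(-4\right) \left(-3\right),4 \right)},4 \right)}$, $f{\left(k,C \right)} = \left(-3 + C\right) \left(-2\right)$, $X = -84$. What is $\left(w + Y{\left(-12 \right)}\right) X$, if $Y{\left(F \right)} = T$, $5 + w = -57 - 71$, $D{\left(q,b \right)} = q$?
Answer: $10836$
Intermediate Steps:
$f{\left(k,C \right)} = 6 - 2 C$
$T = 4$ ($T = \left(6 - 8\right)^{2} = \left(-2\right)^{2} = 4$)
$w = -133$ ($w = -5 - 128 = -133$)
$Y{\left(F \right)} = 4$
$\left(w + Y{\left(-12 \right)}\right) X = \left(-133 + 4\right) \left(-84\right) = \left(-129\right) \left(-84\right) = 10836$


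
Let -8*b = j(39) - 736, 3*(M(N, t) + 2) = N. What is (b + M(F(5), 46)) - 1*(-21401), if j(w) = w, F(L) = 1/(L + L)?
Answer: 2578339/120 ≈ 21486.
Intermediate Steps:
F(L) = 1/(2*L)
M(N, t) = -2 + N/3
b = 697/8 (b = -(39 - 736)/8 = -⅛*(-697) = 697/8 ≈ 87.125)
(b + M(F(5), 46)) - 1*(-21401) = (697/8 + (-2 + ((½)/5)/3)) - 1*(-21401) = (697/8 + (-2 + ((½)*(⅕))/3)) + 21401 = (697/8 + (-2 + (⅓)*(⅒))) + 21401 = (697/8 + (-2 + 1/30)) + 21401 = (697/8 - 59/30) + 21401 = 10219/120 + 21401 = 2578339/120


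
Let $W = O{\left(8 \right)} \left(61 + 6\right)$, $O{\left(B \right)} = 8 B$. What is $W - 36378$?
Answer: $-32090$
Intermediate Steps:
$W = 4288$ ($W = 8 \cdot 8 \left(61 + 6\right) = 64 \cdot 67 = 4288$)
$W - 36378 = 4288 - 36378 = -32090$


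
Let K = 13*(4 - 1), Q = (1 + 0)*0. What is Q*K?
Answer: 0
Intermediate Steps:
Q = 0 (Q = 1*0 = 0)
K = 39 (K = 13*3 = 39)
Q*K = 0*39 = 0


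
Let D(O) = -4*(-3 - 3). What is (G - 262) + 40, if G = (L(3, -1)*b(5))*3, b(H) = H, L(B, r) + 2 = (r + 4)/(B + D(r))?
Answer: -751/3 ≈ -250.33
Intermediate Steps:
D(O) = 24 (D(O) = -4*(-6) = 24)
L(B, r) = -2 + (4 + r)/(24 + B) (L(B, r) = -2 + (r + 4)/(B + 24) = -2 + (4 + r)/(24 + B))
G = -85/3 (G = (((-44 - 1 - 2*3)/(24 + 3))*5)*3 = (((-44 - 1 - 6)/27)*5)*3 = (((1/27)*(-51))*5)*3 = -17/9*5*3 = -85/9*3 = -85/3 ≈ -28.333)
(G - 262) + 40 = (-85/3 - 262) + 40 = -871/3 + 40 = -751/3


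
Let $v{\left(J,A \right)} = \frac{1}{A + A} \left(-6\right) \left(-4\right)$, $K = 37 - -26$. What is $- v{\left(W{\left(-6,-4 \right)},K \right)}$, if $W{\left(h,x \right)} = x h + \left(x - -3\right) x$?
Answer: $- \frac{4}{21} \approx -0.19048$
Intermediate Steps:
$W{\left(h,x \right)} = h x + x \left(3 + x\right)$ ($W{\left(h,x \right)} = h x + \left(x + 3\right) x = h x + \left(3 + x\right) x = h x + x \left(3 + x\right)$)
$K = 63$ ($K = 37 + 26 = 63$)
$v{\left(J,A \right)} = \frac{12}{A}$ ($v{\left(J,A \right)} = \frac{1}{2 A} \left(-6\right) \left(-4\right) = - \frac{3}{A} \left(-4\right) = \frac{12}{A}$)
$- v{\left(W{\left(-6,-4 \right)},K \right)} = - \frac{12}{63} = \left(-1\right) \frac{4}{21} = - \frac{4}{21}$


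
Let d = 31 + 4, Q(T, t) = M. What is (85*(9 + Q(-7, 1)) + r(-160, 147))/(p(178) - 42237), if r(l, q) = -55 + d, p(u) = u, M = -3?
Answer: -490/42059 ≈ -0.011650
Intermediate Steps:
Q(T, t) = -3
d = 35
r(l, q) = -20 (r(l, q) = -55 + 35 = -20)
(85*(9 + Q(-7, 1)) + r(-160, 147))/(p(178) - 42237) = (85*(9 - 3) - 20)/(178 - 42237) = (85*6 - 20)/(-42059) = (510 - 20)*(-1/42059) = 490*(-1/42059) = -490/42059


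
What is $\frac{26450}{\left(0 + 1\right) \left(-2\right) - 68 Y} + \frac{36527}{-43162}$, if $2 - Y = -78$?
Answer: $- \frac{670207417}{117443802} \approx -5.7066$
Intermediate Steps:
$Y = 80$ ($Y = 2 - -78 = 2 + 78 = 80$)
$\frac{26450}{\left(0 + 1\right) \left(-2\right) - 68 Y} + \frac{36527}{-43162} = \frac{26450}{\left(0 + 1\right) \left(-2\right) - 5440} + \frac{36527}{-43162} = \frac{26450}{1 \left(-2\right) - 5440} + 36527 \left(- \frac{1}{43162}\right) = \frac{26450}{-2 - 5440} - \frac{36527}{43162} = \frac{26450}{-5442} - \frac{36527}{43162} = 26450 \left(- \frac{1}{5442}\right) - \frac{36527}{43162} = - \frac{13225}{2721} - \frac{36527}{43162} = - \frac{670207417}{117443802}$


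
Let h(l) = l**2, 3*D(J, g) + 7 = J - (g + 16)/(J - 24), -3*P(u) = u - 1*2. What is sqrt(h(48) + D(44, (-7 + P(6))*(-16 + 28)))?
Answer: sqrt(521490)/15 ≈ 48.143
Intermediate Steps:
P(u) = 2/3 - u/3 (P(u) = -(u - 1*2)/3 = -(u - 2)/3 = -(-2 + u)/3 = 2/3 - u/3)
D(J, g) = -7/3 + J/3 - (16 + g)/(3*(-24 + J)) (D(J, g) = -7/3 + (J - (g + 16)/(J - 24))/3 = -7/3 + (J - (16 + g)/(-24 + J))/3 = -7/3 + (J/3 - (16 + g)/(3*(-24 + J))) = -7/3 + J/3 - (16 + g)/(3*(-24 + J)))
sqrt(h(48) + D(44, (-7 + P(6))*(-16 + 28))) = sqrt(48**2 + (152 + 44**2 - (-7 + (2/3 - 1/3*6))*(-16 + 28) - 31*44)/(3*(-24 + 44))) = sqrt(2304 + (1/3)*(152 + 1936 - (-7 + (2/3 - 2))*12 - 1364)/20) = sqrt(2304 + (1/3)*(1/20)*(152 + 1936 - (-7 - 4/3)*12 - 1364)) = sqrt(2304 + (1/3)*(1/20)*(152 + 1936 - (-25)*12/3 - 1364)) = sqrt(2304 + (1/3)*(1/20)*(152 + 1936 - 1*(-100) - 1364)) = sqrt(2304 + (1/3)*(1/20)*(152 + 1936 + 100 - 1364)) = sqrt(2304 + (1/3)*(1/20)*824) = sqrt(2304 + 206/15) = sqrt(34766/15) = sqrt(521490)/15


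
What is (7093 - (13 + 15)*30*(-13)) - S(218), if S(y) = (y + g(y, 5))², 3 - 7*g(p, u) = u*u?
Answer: -1379379/49 ≈ -28151.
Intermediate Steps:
g(p, u) = 3/7 - u²/7 (g(p, u) = 3/7 - u*u/7 = 3/7 - u²/7)
S(y) = (-22/7 + y)² (S(y) = (y + (3/7 - ⅐*5²))² = (y + (3/7 - ⅐*25))² = (y + (3/7 - 25/7))² = (y - 22/7)² = (-22/7 + y)²)
(7093 - (13 + 15)*30*(-13)) - S(218) = (7093 - (13 + 15)*30*(-13)) - (-22 + 7*218)²/49 = (7093 - 28*30*(-13)) - (-22 + 1526)²/49 = (7093 - 840*(-13)) - 1504²/49 = (7093 - 1*(-10920)) - 2262016/49 = (7093 + 10920) - 1*2262016/49 = 18013 - 2262016/49 = -1379379/49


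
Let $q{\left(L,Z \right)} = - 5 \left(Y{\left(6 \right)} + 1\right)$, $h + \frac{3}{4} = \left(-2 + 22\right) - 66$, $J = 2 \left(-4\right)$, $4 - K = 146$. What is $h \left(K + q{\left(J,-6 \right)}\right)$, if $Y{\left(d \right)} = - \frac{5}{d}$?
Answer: $\frac{160259}{24} \approx 6677.5$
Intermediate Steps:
$K = -142$ ($K = 4 - 146 = -142$)
$J = -8$
$h = - \frac{187}{4}$ ($h = - \frac{3}{4} + \left(\left(-2 + 22\right) - 66\right) = - \frac{3}{4} + \left(20 - 66\right) = - \frac{3}{4} - 46 = - \frac{187}{4} \approx -46.75$)
$q{\left(L,Z \right)} = - \frac{5}{6}$ ($q{\left(L,Z \right)} = - 5 \left(- \frac{5}{6} + 1\right) = \left(-5\right) \frac{1}{6} = - \frac{5}{6}$)
$h \left(K + q{\left(J,-6 \right)}\right) = - \frac{187 \left(-142 - \frac{5}{6}\right)}{4} = \left(- \frac{187}{4}\right) \left(- \frac{857}{6}\right) = \frac{160259}{24}$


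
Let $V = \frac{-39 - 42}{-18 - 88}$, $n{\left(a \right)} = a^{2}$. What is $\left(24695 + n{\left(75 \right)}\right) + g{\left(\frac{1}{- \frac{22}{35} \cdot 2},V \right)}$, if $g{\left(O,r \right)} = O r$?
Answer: $\frac{141409645}{4664} \approx 30319.0$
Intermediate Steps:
$V = \frac{81}{106}$ ($V = - \frac{81}{-106} = \left(-81\right) \left(- \frac{1}{106}\right) = \frac{81}{106} \approx 0.76415$)
$\left(24695 + n{\left(75 \right)}\right) + g{\left(\frac{1}{- \frac{22}{35} \cdot 2},V \right)} = \left(24695 + 75^{2}\right) + \frac{1}{- \frac{22}{35} \cdot 2} \cdot \frac{81}{106} = \left(24695 + 5625\right) + \frac{1}{\left(-22\right) \frac{1}{35} \cdot 2} \cdot \frac{81}{106} = 30320 + \frac{1}{\left(- \frac{22}{35}\right) 2} \cdot \frac{81}{106} = 30320 + \frac{1}{- \frac{44}{35}} \cdot \frac{81}{106} = 30320 - \frac{2835}{4664} = \frac{141409645}{4664}$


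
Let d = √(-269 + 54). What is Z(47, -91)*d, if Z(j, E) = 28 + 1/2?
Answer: 57*I*√215/2 ≈ 417.89*I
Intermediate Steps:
Z(j, E) = 57/2 (Z(j, E) = 28 + ½ = 57/2)
d = I*√215 (d = √(-215) = I*√215 ≈ 14.663*I)
Z(47, -91)*d = 57*(I*√215)/2 = 57*I*√215/2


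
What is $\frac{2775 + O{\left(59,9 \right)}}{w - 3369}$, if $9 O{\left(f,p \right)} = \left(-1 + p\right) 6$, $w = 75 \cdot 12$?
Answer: $- \frac{8341}{7407} \approx -1.1261$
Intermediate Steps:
$w = 900$
$O{\left(f,p \right)} = - \frac{2}{3} + \frac{2 p}{3}$ ($O{\left(f,p \right)} = \frac{\left(-1 + p\right) 6}{9} = \frac{-6 + 6 p}{9} = - \frac{2}{3} + \frac{2 p}{3}$)
$\frac{2775 + O{\left(59,9 \right)}}{w - 3369} = \frac{2775 + \left(- \frac{2}{3} + \frac{2}{3} \cdot 9\right)}{900 - 3369} = \frac{2775 + \left(- \frac{2}{3} + 6\right)}{-2469} = \left(2775 + \frac{16}{3}\right) \left(- \frac{1}{2469}\right) = \frac{8341}{3} \left(- \frac{1}{2469}\right) = - \frac{8341}{7407}$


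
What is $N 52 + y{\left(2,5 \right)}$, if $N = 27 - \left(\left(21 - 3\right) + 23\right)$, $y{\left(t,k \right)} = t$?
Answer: $-726$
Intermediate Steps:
$N = -14$ ($N = 27 - \left(18 + 23\right) = 27 - 41 = -14$)
$N 52 + y{\left(2,5 \right)} = \left(-14\right) 52 + 2 = -728 + 2 = -726$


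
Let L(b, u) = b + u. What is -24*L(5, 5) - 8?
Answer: -248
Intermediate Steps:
-24*L(5, 5) - 8 = -24*(5 + 5) - 8 = -24*10 - 8 = -240 - 8 = -248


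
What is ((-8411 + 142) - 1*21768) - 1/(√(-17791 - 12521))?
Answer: -30037 + I*√842/5052 ≈ -30037.0 + 0.0057437*I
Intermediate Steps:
((-8411 + 142) - 1*21768) - 1/(√(-17791 - 12521)) = (-8269 - 21768) - 1/(√(-30312)) = -30037 - 1/(6*I*√842) = -30037 - (-1)*I*√842/5052 = -30037 + I*√842/5052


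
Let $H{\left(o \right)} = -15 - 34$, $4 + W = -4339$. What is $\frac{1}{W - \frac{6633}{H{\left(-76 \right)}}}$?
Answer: $- \frac{49}{206174} \approx -0.00023766$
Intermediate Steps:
$W = -4343$ ($W = -4 - 4339 = -4343$)
$H{\left(o \right)} = -49$ ($H{\left(o \right)} = -15 - 34 = -49$)
$\frac{1}{W - \frac{6633}{H{\left(-76 \right)}}} = \frac{1}{-4343 - \frac{6633}{-49}} = \frac{1}{-4343 - - \frac{6633}{49}} = \frac{1}{-4343 + \frac{6633}{49}} = \frac{1}{- \frac{206174}{49}} = - \frac{49}{206174}$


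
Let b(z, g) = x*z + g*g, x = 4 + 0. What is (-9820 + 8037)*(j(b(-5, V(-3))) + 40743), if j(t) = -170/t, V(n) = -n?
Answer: -799395569/11 ≈ -7.2672e+7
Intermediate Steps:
x = 4
b(z, g) = g**2 + 4*z (b(z, g) = 4*z + g*g = 4*z + g**2 = g**2 + 4*z)
(-9820 + 8037)*(j(b(-5, V(-3))) + 40743) = (-9820 + 8037)*(-170/((-1*(-3))**2 + 4*(-5)) + 40743) = -1783*(-170/(3**2 - 20) + 40743) = -1783*(-170/(9 - 20) + 40743) = -1783*(-170/(-11) + 40743) = -1783*(-170*(-1/11) + 40743) = -1783*(170/11 + 40743) = -1783*448343/11 = -799395569/11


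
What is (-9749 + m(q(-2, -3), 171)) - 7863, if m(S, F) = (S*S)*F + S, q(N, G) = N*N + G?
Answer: -17440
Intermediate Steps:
q(N, G) = G + N**2 (q(N, G) = N**2 + G = G + N**2)
m(S, F) = S + F*S**2 (m(S, F) = S**2*F + S = F*S**2 + S = S + F*S**2)
(-9749 + m(q(-2, -3), 171)) - 7863 = (-9749 + (-3 + (-2)**2)*(1 + 171*(-3 + (-2)**2))) - 7863 = (-9749 + (-3 + 4)*(1 + 171*(-3 + 4))) - 7863 = (-9749 + 1*(1 + 171*1)) - 7863 = (-9749 + 1*(1 + 171)) - 7863 = (-9749 + 1*172) - 7863 = (-9749 + 172) - 7863 = -9577 - 7863 = -17440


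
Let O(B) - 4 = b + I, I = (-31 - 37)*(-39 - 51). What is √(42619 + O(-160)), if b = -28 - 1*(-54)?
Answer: √48769 ≈ 220.84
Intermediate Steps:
b = 26 (b = -28 + 54 = 26)
I = 6120 (I = -68*(-90) = 6120)
O(B) = 6150 (O(B) = 4 + (26 + 6120) = 4 + 6146 = 6150)
√(42619 + O(-160)) = √(42619 + 6150) = √48769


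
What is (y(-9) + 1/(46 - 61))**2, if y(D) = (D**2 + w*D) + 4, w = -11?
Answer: 7612081/225 ≈ 33832.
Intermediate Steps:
y(D) = 4 + D**2 - 11*D (y(D) = (D**2 - 11*D) + 4 = 4 + D**2 - 11*D)
(y(-9) + 1/(46 - 61))**2 = ((4 + (-9)**2 - 11*(-9)) + 1/(46 - 61))**2 = ((4 + 81 + 99) + 1/(-15))**2 = (184 - 1/15)**2 = (2759/15)**2 = 7612081/225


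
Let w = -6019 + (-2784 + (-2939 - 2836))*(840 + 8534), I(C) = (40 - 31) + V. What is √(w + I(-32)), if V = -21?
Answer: I*√80238097 ≈ 8957.6*I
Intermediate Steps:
I(C) = -12 (I(C) = (40 - 31) - 21 = 9 - 21 = -12)
w = -80238085 (w = -6019 + (-2784 - 5775)*9374 = -6019 - 8559*9374 = -6019 - 80232066 = -80238085)
√(w + I(-32)) = √(-80238085 - 12) = √(-80238097) = I*√80238097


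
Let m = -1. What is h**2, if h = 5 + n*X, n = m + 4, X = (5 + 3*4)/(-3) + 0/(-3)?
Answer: 144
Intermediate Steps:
X = -17/3 (X = (5 + 12)*(-1/3) + 0*(-1/3) = 17*(-1/3) + 0 = -17/3 + 0 = -17/3 ≈ -5.6667)
n = 3 (n = -1 + 4 = 3)
h = -12 (h = 5 + 3*(-17/3) = 5 - 17 = -12)
h**2 = (-12)**2 = 144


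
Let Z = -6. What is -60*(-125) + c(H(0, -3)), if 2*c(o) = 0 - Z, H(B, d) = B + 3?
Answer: 7503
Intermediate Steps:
H(B, d) = 3 + B
c(o) = 3 (c(o) = (0 - 1*(-6))/2 = (0 + 6)/2 = (½)*6 = 3)
-60*(-125) + c(H(0, -3)) = -60*(-125) + 3 = 7500 + 3 = 7503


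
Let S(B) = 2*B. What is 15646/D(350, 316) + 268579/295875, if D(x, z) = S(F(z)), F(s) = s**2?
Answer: 29133854749/29544894000 ≈ 0.98609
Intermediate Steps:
D(x, z) = 2*z**2
15646/D(350, 316) + 268579/295875 = 15646/((2*316**2)) + 268579/295875 = 15646/((2*99856)) + 268579*(1/295875) = 15646/199712 + 268579/295875 = 15646*(1/199712) + 268579/295875 = 7823/99856 + 268579/295875 = 29133854749/29544894000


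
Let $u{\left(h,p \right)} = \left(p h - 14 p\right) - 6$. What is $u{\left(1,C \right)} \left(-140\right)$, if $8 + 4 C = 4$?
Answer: $-980$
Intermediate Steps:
$C = -1$ ($C = -2 + \frac{1}{4} \cdot 4 = -2 + 1 = -1$)
$u{\left(h,p \right)} = -6 - 14 p + h p$ ($u{\left(h,p \right)} = \left(h p - 14 p\right) - 6 = \left(- 14 p + h p\right) - 6 = -6 - 14 p + h p$)
$u{\left(1,C \right)} \left(-140\right) = \left(-6 - -14 + 1 \left(-1\right)\right) \left(-140\right) = \left(-6 + 14 - 1\right) \left(-140\right) = 7 \left(-140\right) = -980$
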